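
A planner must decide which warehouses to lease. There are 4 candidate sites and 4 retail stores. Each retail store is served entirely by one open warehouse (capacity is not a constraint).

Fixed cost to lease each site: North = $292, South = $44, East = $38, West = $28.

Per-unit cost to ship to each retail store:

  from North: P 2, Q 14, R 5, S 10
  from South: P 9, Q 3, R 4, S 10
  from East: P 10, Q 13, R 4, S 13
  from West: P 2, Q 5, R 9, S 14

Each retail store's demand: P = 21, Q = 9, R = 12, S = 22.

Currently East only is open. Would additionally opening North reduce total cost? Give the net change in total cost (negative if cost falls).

Current service cost with {East}: 661.
Adding North: each retail store re-picks its cheapest; new service cost 427, saving 234.
Extra fixed cost: 292. Net change = 292 − 234 = 58.
(Totals: 699 → 757.)

No — net change +58 (cost rises by 58).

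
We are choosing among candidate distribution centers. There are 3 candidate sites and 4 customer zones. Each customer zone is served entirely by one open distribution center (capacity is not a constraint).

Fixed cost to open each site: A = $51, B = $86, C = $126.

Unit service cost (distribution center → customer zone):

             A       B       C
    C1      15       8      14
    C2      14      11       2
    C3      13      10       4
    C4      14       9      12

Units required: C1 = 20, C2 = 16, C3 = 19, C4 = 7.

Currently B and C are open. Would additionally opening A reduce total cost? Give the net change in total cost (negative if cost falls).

Current service cost with {B, C}: 331.
Adding A: each customer zone re-picks its cheapest; new service cost 331, saving 0.
Extra fixed cost: 51. Net change = 51 − 0 = 51.
(Totals: 543 → 594.)

No — net change +51 (cost rises by 51).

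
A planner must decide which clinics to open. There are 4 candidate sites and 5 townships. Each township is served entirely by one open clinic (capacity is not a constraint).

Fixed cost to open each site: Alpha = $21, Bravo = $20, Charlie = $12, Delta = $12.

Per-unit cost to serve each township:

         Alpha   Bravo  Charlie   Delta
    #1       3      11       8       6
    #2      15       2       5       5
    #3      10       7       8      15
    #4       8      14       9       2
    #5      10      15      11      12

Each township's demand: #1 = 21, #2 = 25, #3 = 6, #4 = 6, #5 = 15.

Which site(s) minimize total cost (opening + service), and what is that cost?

For any fixed open set, each township goes to its cheapest open site; total = fixed + service.
{Alpha, Bravo, Delta}: #1→Alpha 3·21=63, #2→Bravo 2·25=50, #3→Bravo 7·6=42, #4→Delta 2·6=12, #5→Alpha 10·15=150. Service 317; fixed 53; total 370.
{Alpha, Bravo, Charlie, Delta}: #1→Alpha 3·21=63, #2→Bravo 2·25=50, #3→Bravo 7·6=42, #4→Delta 2·6=12, #5→Alpha 10·15=150. Service 317; fixed 65; total 382.
{Alpha, Bravo}: #1→Alpha 3·21=63, #2→Bravo 2·25=50, #3→Bravo 7·6=42, #4→Alpha 8·6=48, #5→Alpha 10·15=150. Service 353; fixed 41; total 394.
{Charlie}: #1→Charlie 8·21=168, #2→Charlie 5·25=125, #3→Charlie 8·6=48, #4→Charlie 9·6=54, #5→Charlie 11·15=165. Service 560; fixed 12; total 572.
No other subset beats 370.

Open Alpha, Bravo and Delta; minimum total cost 370.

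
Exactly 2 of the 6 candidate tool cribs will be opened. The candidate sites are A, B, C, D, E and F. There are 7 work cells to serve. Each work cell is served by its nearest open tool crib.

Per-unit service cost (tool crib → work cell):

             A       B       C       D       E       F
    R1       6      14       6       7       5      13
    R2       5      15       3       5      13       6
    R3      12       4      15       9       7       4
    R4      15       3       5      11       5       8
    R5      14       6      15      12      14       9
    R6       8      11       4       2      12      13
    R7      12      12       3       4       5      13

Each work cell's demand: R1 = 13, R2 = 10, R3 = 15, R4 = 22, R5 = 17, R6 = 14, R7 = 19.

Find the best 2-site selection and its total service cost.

With exactly 2 open, each work cell uses its cheapest among the chosen.
{B, C}: R1→C 6·13=78, R2→C 3·10=30, R3→B 4·15=60, R4→B 3·22=66, R5→B 6·17=102, R6→C 4·14=56, R7→C 3·19=57. Service cost 449.
{B, D}: service cost 473
{C, F}: service cost 544
Among all 15 size-2 choices, {B, C} is lowest.

Choose B and C; total service cost 449.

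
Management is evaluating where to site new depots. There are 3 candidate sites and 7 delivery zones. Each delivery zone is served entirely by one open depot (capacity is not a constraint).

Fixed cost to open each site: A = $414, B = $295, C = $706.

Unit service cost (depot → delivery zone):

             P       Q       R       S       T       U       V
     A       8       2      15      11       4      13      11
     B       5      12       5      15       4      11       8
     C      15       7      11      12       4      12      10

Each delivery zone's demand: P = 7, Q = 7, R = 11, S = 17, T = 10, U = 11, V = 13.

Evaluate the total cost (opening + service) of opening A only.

Each delivery zone is assigned to its cheapest site among the open ones.
{A}: P→A 8·7=56, Q→A 2·7=14, R→A 15·11=165, S→A 11·17=187, T→A 4·10=40, U→A 13·11=143, V→A 11·13=143. Service 748; fixed 414; total 1162.

Total cost: 1162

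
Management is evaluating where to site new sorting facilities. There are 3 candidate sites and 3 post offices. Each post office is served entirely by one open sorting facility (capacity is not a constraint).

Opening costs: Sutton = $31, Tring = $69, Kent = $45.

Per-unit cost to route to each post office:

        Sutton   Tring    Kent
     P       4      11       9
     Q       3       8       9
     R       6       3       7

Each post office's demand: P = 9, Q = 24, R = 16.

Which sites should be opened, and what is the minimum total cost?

Open Sutton only; minimum total cost 235.

For any fixed open set, each post office goes to its cheapest open site; total = fixed + service.
{Sutton}: P→Sutton 4·9=36, Q→Sutton 3·24=72, R→Sutton 6·16=96. Service 204; fixed 31; total 235.
{Sutton, Tring}: service 156 + fixed 100 = 256
{Sutton, Kent}: P→Sutton 4·9=36, Q→Sutton 3·24=72, R→Sutton 6·16=96. Service 204; fixed 76; total 280.
{Sutton, Tring, Kent}: service 156 + fixed 145 = 301
(All 7 nonempty subsets were checked; Sutton only is lowest.)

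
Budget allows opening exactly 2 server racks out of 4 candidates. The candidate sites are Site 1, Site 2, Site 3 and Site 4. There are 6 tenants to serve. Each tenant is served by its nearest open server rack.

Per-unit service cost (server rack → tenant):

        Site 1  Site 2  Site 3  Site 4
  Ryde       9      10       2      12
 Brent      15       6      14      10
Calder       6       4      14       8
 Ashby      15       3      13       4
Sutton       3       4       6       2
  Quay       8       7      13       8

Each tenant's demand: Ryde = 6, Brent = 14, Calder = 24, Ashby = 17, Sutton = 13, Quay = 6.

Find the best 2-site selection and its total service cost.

With exactly 2 open, each tenant uses its cheapest among the chosen.
{Site 2, Site 3}: Ryde→Site 3 2·6=12, Brent→Site 2 6·14=84, Calder→Site 2 4·24=96, Ashby→Site 2 3·17=51, Sutton→Site 2 4·13=52, Quay→Site 2 7·6=42. Service cost 337.
{Site 2, Site 4}: service cost 359
{Site 1, Site 2}: service cost 366
Among all 6 size-2 choices, {Site 2, Site 3} is lowest.

Choose Site 2 and Site 3; total service cost 337.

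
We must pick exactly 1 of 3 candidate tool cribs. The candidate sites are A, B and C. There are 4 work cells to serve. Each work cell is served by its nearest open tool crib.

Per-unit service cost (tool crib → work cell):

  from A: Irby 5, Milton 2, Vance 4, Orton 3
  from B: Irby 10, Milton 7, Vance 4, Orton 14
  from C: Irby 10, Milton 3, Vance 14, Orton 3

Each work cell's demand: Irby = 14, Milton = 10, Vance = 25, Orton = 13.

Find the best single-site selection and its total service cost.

With exactly 1 open, each work cell uses its cheapest among the chosen.
{A}: Irby→A 5·14=70, Milton→A 2·10=20, Vance→A 4·25=100, Orton→A 3·13=39. Service cost 229.
{B}: service cost 492
{C}: service cost 559
Among all 3 size-1 choices, {A} is lowest.

Choose A only; total service cost 229.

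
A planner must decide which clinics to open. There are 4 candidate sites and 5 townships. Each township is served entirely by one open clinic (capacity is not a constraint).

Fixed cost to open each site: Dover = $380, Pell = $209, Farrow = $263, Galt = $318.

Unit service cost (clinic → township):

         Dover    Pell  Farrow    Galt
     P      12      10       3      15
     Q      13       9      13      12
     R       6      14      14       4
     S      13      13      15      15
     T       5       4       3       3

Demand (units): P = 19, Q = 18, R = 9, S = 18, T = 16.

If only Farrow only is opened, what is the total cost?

Each township is assigned to its cheapest site among the open ones.
{Farrow}: P→Farrow 3·19=57, Q→Farrow 13·18=234, R→Farrow 14·9=126, S→Farrow 15·18=270, T→Farrow 3·16=48. Service 735; fixed 263; total 998.

Total cost: 998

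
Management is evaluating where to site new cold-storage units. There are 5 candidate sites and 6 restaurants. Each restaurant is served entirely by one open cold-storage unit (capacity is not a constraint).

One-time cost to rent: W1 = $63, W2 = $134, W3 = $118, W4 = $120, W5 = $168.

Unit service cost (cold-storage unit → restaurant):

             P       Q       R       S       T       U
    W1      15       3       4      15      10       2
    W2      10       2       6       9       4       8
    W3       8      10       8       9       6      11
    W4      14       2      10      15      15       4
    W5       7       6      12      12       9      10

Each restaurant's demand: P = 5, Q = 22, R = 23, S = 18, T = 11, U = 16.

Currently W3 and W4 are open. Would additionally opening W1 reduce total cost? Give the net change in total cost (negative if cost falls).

Yes — net change −61 (cost falls by 61).

Current service cost with {W3, W4}: 560.
Adding W1: each restaurant re-picks its cheapest; new service cost 436, saving 124.
Extra fixed cost: 63. Net change = 63 − 124 = -61.
(Totals: 798 → 737.)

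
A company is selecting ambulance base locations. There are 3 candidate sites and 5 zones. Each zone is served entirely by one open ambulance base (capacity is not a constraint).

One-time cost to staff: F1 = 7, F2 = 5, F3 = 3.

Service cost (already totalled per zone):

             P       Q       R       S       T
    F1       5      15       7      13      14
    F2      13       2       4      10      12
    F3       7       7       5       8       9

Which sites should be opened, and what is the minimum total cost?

For any fixed open set, each zone goes to its cheapest open site; total = fixed + service.
{F2, F3}: P→F3 7, Q→F2 2, R→F2 4, S→F3 8, T→F3 9. Service 30; fixed 8; total 38.
{F3}: service 36 + fixed 3 = 39
{F1, F2, F3}: P→F1 5, Q→F2 2, R→F2 4, S→F3 8, T→F3 9. Service 28; fixed 15; total 43.
No other subset beats 38.

Open F2 and F3; minimum total cost 38.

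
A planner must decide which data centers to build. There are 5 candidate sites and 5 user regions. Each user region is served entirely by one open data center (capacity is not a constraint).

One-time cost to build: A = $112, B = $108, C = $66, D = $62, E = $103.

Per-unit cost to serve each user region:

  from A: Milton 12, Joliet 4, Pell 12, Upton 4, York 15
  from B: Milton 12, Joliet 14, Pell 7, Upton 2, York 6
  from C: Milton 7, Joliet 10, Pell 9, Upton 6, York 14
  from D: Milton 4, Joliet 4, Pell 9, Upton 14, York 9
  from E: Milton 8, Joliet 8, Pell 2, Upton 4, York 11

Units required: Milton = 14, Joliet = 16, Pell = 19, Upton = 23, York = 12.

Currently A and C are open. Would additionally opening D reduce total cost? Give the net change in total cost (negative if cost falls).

Current service cost with {A, C}: 593.
Adding D: each user region re-picks its cheapest; new service cost 491, saving 102.
Extra fixed cost: 62. Net change = 62 − 102 = -40.
(Totals: 771 → 731.)

Yes — net change −40 (cost falls by 40).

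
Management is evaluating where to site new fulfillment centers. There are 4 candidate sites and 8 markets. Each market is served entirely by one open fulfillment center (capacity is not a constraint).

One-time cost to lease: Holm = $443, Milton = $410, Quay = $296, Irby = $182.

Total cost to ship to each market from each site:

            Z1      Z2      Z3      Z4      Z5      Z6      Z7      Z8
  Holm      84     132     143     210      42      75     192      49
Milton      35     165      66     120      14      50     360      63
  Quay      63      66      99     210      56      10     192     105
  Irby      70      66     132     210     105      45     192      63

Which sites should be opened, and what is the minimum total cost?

Open Irby only; minimum total cost 1065.

For any fixed open set, each market goes to its cheapest open site; total = fixed + service.
{Irby}: Z1→Irby 70, Z2→Irby 66, Z3→Irby 132, Z4→Irby 210, Z5→Irby 105, Z6→Irby 45, Z7→Irby 192, Z8→Irby 63. Service 883; fixed 182; total 1065.
{Quay}: service 801 + fixed 296 = 1097
{Milton, Irby}: service 601 + fixed 592 = 1193
{Holm, Milton, Quay, Irby}: service 552 + fixed 1331 = 1883
No other subset beats 1065.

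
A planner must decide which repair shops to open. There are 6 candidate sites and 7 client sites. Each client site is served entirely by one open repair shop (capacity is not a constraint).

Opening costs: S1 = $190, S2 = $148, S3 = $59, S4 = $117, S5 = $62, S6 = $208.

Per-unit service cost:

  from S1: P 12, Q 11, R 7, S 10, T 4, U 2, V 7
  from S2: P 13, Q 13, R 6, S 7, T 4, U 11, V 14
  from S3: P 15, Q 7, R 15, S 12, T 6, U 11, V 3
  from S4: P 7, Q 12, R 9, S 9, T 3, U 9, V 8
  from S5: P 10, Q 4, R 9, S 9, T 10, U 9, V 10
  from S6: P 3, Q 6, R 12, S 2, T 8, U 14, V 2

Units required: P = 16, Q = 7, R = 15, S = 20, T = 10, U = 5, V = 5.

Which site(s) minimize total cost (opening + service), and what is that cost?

For any fixed open set, each client site goes to its cheapest open site; total = fixed + service.
{S5, S6}: P→S6 3·16=48, Q→S5 4·7=28, R→S5 9·15=135, S→S6 2·20=40, T→S6 8·10=80, U→S5 9·5=45, V→S6 2·5=10. Service 386; fixed 270; total 656.
{S4, S6}: P→S6 3·16=48, Q→S6 6·7=42, R→S4 9·15=135, S→S6 2·20=40, T→S4 3·10=30, U→S4 9·5=45, V→S6 2·5=10. Service 350; fixed 325; total 675.
{S6}: P→S6 3·16=48, Q→S6 6·7=42, R→S6 12·15=180, S→S6 2·20=40, T→S6 8·10=80, U→S6 14·5=70, V→S6 2·5=10. Service 470; fixed 208; total 678.
{S1, S2, S3, S4, S5, S6}: P→S6 3·16=48, Q→S5 4·7=28, R→S2 6·15=90, S→S6 2·20=40, T→S4 3·10=30, U→S1 2·5=10, V→S6 2·5=10. Service 256; fixed 784; total 1040.
No other subset beats 656.

Open S5 and S6; minimum total cost 656.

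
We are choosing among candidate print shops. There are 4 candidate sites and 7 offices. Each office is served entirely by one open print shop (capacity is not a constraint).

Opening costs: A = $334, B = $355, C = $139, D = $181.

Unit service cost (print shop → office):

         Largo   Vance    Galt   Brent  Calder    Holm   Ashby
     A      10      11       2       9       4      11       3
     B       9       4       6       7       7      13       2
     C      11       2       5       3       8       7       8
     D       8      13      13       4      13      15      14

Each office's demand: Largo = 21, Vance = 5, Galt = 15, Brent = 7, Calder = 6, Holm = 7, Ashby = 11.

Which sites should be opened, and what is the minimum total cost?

Open C only; minimum total cost 661.

For any fixed open set, each office goes to its cheapest open site; total = fixed + service.
{C}: Largo→C 11·21=231, Vance→C 2·5=10, Galt→C 5·15=75, Brent→C 3·7=21, Calder→C 8·6=48, Holm→C 7·7=49, Ashby→C 8·11=88. Service 522; fixed 139; total 661.
{C, D}: service 459 + fixed 320 = 779
{A}: service 492 + fixed 334 = 826
{A, B, C, D}: Largo→D 8·21=168, Vance→C 2·5=10, Galt→A 2·15=30, Brent→C 3·7=21, Calder→A 4·6=24, Holm→C 7·7=49, Ashby→B 2·11=22. Service 324; fixed 1009; total 1333.
(All 15 nonempty subsets were checked; C only is lowest.)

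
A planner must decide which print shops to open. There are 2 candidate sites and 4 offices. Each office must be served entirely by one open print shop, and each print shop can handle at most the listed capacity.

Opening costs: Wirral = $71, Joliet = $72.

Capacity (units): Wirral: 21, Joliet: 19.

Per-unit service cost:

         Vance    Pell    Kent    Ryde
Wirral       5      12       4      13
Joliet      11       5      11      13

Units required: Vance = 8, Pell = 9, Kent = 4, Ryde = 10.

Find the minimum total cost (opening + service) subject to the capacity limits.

Minimum total cost: 374

Open {Wirral, Joliet}: Vance→Wirral 5·8=40, Pell→Joliet 5·9=45, Kent→Wirral 4·4=16, Ryde→Joliet 13·10=130.
Loads: Wirral carries 12/21, Joliet carries 19/19. Service 231; fixed 143; total 374.
Next best feasible plan costs 402.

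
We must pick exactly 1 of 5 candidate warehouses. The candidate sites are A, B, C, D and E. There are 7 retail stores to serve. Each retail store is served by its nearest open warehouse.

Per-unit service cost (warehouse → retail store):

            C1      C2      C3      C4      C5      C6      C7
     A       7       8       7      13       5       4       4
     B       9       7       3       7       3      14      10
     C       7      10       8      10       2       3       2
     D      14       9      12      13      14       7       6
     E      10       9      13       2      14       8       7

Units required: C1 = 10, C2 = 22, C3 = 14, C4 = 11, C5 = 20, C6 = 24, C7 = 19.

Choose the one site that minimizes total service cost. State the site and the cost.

With exactly 1 open, each retail store uses its cheapest among the chosen.
{C}: C1→C 7·10=70, C2→C 10·22=220, C3→C 8·14=112, C4→C 10·11=110, C5→C 2·20=40, C6→C 3·24=72, C7→C 2·19=38. Service cost 662.
{A}: service cost 759
{B}: service cost 949
Among all 5 size-1 choices, {C} is lowest.

Choose C only; total service cost 662.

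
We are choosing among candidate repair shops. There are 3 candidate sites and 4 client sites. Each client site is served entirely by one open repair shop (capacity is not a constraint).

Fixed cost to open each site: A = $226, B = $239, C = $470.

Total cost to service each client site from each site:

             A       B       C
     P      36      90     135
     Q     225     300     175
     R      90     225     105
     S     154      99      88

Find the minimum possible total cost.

Minimum total cost: 731

For any fixed open set, each client site goes to its cheapest open site; total = fixed + service.
{A}: P→A 36, Q→A 225, R→A 90, S→A 154. Service 505; fixed 226; total 731.
{A, B}: service 450 + fixed 465 = 915
{B}: P→B 90, Q→B 300, R→B 225, S→B 99. Service 714; fixed 239; total 953.
{A, B, C}: service 389 + fixed 935 = 1324
No other subset beats 731.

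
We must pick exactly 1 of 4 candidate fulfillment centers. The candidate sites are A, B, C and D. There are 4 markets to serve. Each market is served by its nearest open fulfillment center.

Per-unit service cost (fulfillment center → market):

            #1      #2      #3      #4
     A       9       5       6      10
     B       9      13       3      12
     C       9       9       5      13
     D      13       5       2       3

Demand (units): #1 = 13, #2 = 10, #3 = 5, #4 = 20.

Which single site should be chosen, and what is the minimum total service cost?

With exactly 1 open, each market uses its cheapest among the chosen.
{D}: #1→D 13·13=169, #2→D 5·10=50, #3→D 2·5=10, #4→D 3·20=60. Service cost 289.
{A}: service cost 397
{C}: service cost 492
Among all 4 size-1 choices, {D} is lowest.

Choose D only; total service cost 289.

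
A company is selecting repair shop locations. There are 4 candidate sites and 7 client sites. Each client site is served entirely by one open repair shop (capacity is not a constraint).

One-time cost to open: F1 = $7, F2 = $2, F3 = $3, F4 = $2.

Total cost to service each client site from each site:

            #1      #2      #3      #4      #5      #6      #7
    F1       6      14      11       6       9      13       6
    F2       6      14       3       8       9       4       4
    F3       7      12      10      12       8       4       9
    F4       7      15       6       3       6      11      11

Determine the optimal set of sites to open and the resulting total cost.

Open F2 and F4; minimum total cost 44.

For any fixed open set, each client site goes to its cheapest open site; total = fixed + service.
{F2, F4}: #1→F2 6, #2→F2 14, #3→F2 3, #4→F4 3, #5→F4 6, #6→F2 4, #7→F2 4. Service 40; fixed 4; total 44.
{F2, F3, F4}: service 38 + fixed 7 = 45
{F2}: #1→F2 6, #2→F2 14, #3→F2 3, #4→F2 8, #5→F2 9, #6→F2 4, #7→F2 4. Service 48; fixed 2; total 50.
{F1, F2, F3, F4}: service 38 + fixed 14 = 52
No other subset beats 44.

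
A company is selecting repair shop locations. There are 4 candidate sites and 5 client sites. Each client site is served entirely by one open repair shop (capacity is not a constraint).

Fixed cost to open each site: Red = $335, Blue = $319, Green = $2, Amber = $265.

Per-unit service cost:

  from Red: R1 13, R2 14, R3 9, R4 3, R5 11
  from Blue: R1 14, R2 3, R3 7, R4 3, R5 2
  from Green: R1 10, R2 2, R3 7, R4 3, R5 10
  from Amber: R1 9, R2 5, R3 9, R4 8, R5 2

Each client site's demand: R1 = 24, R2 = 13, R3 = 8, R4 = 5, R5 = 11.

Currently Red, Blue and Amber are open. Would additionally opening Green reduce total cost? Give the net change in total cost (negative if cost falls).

Current service cost with {Red, Blue, Amber}: 348.
Adding Green: each client site re-picks its cheapest; new service cost 335, saving 13.
Extra fixed cost: 2. Net change = 2 − 13 = -11.
(Totals: 1267 → 1256.)

Yes — net change −11 (cost falls by 11).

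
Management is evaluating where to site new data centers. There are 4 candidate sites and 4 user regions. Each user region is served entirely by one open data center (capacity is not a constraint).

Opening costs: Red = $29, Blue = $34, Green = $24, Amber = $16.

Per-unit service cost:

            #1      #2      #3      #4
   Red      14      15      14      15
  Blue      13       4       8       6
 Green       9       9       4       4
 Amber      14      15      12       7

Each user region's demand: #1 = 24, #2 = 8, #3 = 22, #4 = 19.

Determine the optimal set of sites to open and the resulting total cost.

For any fixed open set, each user region goes to its cheapest open site; total = fixed + service.
{Blue, Green}: #1→Green 9·24=216, #2→Blue 4·8=32, #3→Green 4·22=88, #4→Green 4·19=76. Service 412; fixed 58; total 470.
{Green}: service 452 + fixed 24 = 476
{Blue, Green, Amber}: service 412 + fixed 74 = 486
{Red, Blue, Green, Amber}: service 412 + fixed 103 = 515
No other subset beats 470.

Open Blue and Green; minimum total cost 470.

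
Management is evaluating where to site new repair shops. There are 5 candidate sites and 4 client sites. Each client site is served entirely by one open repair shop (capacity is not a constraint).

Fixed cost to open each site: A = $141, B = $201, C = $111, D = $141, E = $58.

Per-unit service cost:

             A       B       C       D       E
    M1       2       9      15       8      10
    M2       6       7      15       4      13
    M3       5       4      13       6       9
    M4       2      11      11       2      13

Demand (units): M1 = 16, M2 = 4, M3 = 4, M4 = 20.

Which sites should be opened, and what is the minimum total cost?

Open A only; minimum total cost 257.

For any fixed open set, each client site goes to its cheapest open site; total = fixed + service.
{A}: M1→A 2·16=32, M2→A 6·4=24, M3→A 5·4=20, M4→A 2·20=40. Service 116; fixed 141; total 257.
{A, E}: M1→A 2·16=32, M2→A 6·4=24, M3→A 5·4=20, M4→A 2·20=40. Service 116; fixed 199; total 315.
{D}: M1→D 8·16=128, M2→D 4·4=16, M3→D 6·4=24, M4→D 2·20=40. Service 208; fixed 141; total 349.
{A, B, C, D, E}: service 104 + fixed 652 = 756
No other subset beats 257.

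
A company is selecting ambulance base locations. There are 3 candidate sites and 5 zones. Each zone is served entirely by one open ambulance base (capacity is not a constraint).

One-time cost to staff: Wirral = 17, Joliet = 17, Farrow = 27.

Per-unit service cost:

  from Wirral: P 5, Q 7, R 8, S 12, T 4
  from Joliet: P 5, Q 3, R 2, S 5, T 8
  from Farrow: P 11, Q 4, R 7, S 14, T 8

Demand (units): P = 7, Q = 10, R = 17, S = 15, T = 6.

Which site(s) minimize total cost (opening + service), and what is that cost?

For any fixed open set, each zone goes to its cheapest open site; total = fixed + service.
{Wirral, Joliet}: P→Wirral 5·7=35, Q→Joliet 3·10=30, R→Joliet 2·17=34, S→Joliet 5·15=75, T→Wirral 4·6=24. Service 198; fixed 34; total 232.
{Joliet}: P→Joliet 5·7=35, Q→Joliet 3·10=30, R→Joliet 2·17=34, S→Joliet 5·15=75, T→Joliet 8·6=48. Service 222; fixed 17; total 239.
{Wirral, Joliet, Farrow}: service 198 + fixed 61 = 259
{Wirral}: service 445 + fixed 17 = 462
(All 7 nonempty subsets were checked; Wirral and Joliet is lowest.)

Open Wirral and Joliet; minimum total cost 232.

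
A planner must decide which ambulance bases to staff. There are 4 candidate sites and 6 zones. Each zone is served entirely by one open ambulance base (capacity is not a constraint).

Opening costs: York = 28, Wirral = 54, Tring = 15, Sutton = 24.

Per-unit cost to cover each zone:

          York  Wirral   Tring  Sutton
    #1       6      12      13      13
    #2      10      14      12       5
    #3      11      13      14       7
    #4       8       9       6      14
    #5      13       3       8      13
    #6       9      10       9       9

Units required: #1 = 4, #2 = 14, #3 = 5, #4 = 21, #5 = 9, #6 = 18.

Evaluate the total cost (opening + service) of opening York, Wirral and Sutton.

Each zone is assigned to its cheapest site among the open ones.
{York, Wirral, Sutton}: #1→York 6·4=24, #2→Sutton 5·14=70, #3→Sutton 7·5=35, #4→York 8·21=168, #5→Wirral 3·9=27, #6→York 9·18=162. Service 486; fixed 106; total 592.

Total cost: 592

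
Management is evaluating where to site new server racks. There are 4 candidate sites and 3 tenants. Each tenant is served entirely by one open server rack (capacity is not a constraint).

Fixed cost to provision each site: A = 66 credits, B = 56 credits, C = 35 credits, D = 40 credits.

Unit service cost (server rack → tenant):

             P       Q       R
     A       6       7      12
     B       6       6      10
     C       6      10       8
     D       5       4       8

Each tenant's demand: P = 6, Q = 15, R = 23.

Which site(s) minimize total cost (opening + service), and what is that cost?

Open D only; minimum total cost 314.

For any fixed open set, each tenant goes to its cheapest open site; total = fixed + service.
{D}: P→D 5·6=30, Q→D 4·15=60, R→D 8·23=184. Service 274; fixed 40; total 314.
{C, D}: service 274 + fixed 75 = 349
{B, D}: P→D 5·6=30, Q→D 4·15=60, R→D 8·23=184. Service 274; fixed 96; total 370.
{A, B, C, D}: service 274 + fixed 197 = 471
(All 15 nonempty subsets were checked; D only is lowest.)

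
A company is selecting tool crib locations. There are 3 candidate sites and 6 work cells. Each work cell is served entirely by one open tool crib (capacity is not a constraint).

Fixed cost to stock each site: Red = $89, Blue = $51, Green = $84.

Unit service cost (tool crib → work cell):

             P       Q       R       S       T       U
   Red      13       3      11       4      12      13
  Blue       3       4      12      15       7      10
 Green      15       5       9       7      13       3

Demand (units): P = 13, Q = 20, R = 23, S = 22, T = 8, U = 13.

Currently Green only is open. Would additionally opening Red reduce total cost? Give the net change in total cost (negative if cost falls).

Yes — net change −51 (cost falls by 51).

Current service cost with {Green}: 799.
Adding Red: each work cell re-picks its cheapest; new service cost 659, saving 140.
Extra fixed cost: 89. Net change = 89 − 140 = -51.
(Totals: 883 → 832.)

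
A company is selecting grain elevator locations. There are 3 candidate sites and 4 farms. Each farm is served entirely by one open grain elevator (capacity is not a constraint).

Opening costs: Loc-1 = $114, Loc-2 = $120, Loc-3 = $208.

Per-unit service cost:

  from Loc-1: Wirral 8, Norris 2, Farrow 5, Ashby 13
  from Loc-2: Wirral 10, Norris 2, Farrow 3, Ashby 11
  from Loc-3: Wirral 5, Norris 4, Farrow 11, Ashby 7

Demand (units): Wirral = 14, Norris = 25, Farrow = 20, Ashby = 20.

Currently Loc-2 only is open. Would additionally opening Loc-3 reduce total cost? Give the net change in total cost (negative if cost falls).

No — net change +58 (cost rises by 58).

Current service cost with {Loc-2}: 470.
Adding Loc-3: each farm re-picks its cheapest; new service cost 320, saving 150.
Extra fixed cost: 208. Net change = 208 − 150 = 58.
(Totals: 590 → 648.)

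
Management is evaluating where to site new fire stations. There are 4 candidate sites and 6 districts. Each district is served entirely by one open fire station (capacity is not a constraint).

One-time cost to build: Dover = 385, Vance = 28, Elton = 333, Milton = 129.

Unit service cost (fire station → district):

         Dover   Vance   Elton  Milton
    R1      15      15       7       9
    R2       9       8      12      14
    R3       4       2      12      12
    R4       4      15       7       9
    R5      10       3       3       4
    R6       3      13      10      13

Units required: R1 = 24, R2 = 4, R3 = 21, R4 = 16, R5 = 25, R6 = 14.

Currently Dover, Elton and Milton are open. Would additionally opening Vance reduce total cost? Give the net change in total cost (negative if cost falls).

Current service cost with {Dover, Elton, Milton}: 469.
Adding Vance: each district re-picks its cheapest; new service cost 423, saving 46.
Extra fixed cost: 28. Net change = 28 − 46 = -18.
(Totals: 1316 → 1298.)

Yes — net change −18 (cost falls by 18).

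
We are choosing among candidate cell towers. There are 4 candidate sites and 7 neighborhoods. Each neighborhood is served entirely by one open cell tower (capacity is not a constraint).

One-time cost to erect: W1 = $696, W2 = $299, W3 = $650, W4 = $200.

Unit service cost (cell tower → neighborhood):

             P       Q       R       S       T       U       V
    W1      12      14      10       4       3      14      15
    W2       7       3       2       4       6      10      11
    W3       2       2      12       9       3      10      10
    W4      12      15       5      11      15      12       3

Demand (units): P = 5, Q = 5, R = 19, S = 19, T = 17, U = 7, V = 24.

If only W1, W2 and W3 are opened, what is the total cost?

Total cost: 2140

Each neighborhood is assigned to its cheapest site among the open ones.
{W1, W2, W3}: P→W3 2·5=10, Q→W3 2·5=10, R→W2 2·19=38, S→W1 4·19=76, T→W1 3·17=51, U→W2 10·7=70, V→W3 10·24=240. Service 495; fixed 1645; total 2140.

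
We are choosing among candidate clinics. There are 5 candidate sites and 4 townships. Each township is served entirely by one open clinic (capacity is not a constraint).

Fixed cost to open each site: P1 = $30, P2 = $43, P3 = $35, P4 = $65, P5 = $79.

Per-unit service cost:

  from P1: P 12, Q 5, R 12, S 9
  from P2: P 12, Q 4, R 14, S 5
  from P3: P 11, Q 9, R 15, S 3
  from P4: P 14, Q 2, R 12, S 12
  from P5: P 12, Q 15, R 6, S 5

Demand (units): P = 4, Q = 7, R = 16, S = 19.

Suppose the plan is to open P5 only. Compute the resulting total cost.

Each township is assigned to its cheapest site among the open ones.
{P5}: P→P5 12·4=48, Q→P5 15·7=105, R→P5 6·16=96, S→P5 5·19=95. Service 344; fixed 79; total 423.

Total cost: 423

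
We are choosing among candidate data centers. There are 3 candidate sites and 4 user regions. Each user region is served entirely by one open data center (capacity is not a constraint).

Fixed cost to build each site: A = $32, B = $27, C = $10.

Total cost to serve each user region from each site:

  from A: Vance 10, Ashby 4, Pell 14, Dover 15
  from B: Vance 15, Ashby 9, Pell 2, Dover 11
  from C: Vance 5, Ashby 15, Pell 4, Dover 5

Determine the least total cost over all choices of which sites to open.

For any fixed open set, each user region goes to its cheapest open site; total = fixed + service.
{C}: Vance→C 5, Ashby→C 15, Pell→C 4, Dover→C 5. Service 29; fixed 10; total 39.
{B, C}: Vance→C 5, Ashby→B 9, Pell→B 2, Dover→C 5. Service 21; fixed 37; total 58.
{A, C}: Vance→C 5, Ashby→A 4, Pell→C 4, Dover→C 5. Service 18; fixed 42; total 60.
{A, B, C}: Vance→C 5, Ashby→A 4, Pell→B 2, Dover→C 5. Service 16; fixed 69; total 85.
No other subset beats 39.

Minimum total cost: 39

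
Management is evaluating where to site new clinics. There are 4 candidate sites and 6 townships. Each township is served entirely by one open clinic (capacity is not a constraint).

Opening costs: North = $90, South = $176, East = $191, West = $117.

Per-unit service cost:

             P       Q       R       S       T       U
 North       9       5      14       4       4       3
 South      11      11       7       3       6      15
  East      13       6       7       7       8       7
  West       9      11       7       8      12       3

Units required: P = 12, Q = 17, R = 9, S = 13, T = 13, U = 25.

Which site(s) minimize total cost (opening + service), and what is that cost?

Open North only; minimum total cost 588.

For any fixed open set, each township goes to its cheapest open site; total = fixed + service.
{North}: P→North 9·12=108, Q→North 5·17=85, R→North 14·9=126, S→North 4·13=52, T→North 4·13=52, U→North 3·25=75. Service 498; fixed 90; total 588.
{North, West}: service 435 + fixed 207 = 642
{North, South}: service 422 + fixed 266 = 688
{North, South, East, West}: P→North 9·12=108, Q→North 5·17=85, R→South 7·9=63, S→South 3·13=39, T→North 4·13=52, U→North 3·25=75. Service 422; fixed 574; total 996.
No other subset beats 588.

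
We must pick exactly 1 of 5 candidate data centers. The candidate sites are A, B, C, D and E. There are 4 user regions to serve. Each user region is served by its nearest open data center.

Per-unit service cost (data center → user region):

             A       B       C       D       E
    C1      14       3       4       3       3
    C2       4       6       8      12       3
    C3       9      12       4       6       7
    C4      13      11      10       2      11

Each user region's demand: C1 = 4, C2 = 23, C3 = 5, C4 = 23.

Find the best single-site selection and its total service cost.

Choose D only; total service cost 364.

With exactly 1 open, each user region uses its cheapest among the chosen.
{D}: C1→D 3·4=12, C2→D 12·23=276, C3→D 6·5=30, C4→D 2·23=46. Service cost 364.
{E}: service cost 369
{C}: service cost 450
Among all 5 size-1 choices, {D} is lowest.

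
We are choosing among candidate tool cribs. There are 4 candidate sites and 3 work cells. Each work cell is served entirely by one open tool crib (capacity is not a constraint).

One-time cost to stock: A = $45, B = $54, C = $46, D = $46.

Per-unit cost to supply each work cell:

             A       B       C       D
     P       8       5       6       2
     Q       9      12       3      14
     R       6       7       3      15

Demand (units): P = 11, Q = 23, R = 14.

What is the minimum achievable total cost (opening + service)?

For any fixed open set, each work cell goes to its cheapest open site; total = fixed + service.
{C}: P→C 6·11=66, Q→C 3·23=69, R→C 3·14=42. Service 177; fixed 46; total 223.
{C, D}: service 133 + fixed 92 = 225
{B, C}: P→B 5·11=55, Q→C 3·23=69, R→C 3·14=42. Service 166; fixed 100; total 266.
{A, B, C, D}: service 133 + fixed 191 = 324
No other subset beats 223.

Minimum total cost: 223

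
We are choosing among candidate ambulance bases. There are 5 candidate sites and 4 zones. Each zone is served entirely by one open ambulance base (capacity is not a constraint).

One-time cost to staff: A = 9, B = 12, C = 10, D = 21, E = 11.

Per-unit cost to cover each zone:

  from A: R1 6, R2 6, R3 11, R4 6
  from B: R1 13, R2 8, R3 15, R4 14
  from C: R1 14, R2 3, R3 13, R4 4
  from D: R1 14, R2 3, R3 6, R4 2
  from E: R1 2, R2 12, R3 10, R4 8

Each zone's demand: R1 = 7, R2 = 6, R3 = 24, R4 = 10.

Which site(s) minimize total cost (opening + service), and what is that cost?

For any fixed open set, each zone goes to its cheapest open site; total = fixed + service.
{D, E}: R1→E 2·7=14, R2→D 3·6=18, R3→D 6·24=144, R4→D 2·10=20. Service 196; fixed 32; total 228.
{A, D, E}: service 196 + fixed 41 = 237
{C, D, E}: R1→E 2·7=14, R2→C 3·6=18, R3→D 6·24=144, R4→D 2·10=20. Service 196; fixed 42; total 238.
{A, B, C, D, E}: R1→E 2·7=14, R2→C 3·6=18, R3→D 6·24=144, R4→D 2·10=20. Service 196; fixed 63; total 259.
No other subset beats 228.

Open D and E; minimum total cost 228.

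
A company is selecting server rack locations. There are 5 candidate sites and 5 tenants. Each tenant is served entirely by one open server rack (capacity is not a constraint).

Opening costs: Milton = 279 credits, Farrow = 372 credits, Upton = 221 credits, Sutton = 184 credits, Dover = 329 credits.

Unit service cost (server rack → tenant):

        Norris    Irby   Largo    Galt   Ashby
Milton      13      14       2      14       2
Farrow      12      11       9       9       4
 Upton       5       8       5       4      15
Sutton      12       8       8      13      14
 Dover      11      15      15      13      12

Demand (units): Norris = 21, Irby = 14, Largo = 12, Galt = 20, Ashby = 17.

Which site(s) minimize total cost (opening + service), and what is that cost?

Open Upton only; minimum total cost 833.

For any fixed open set, each tenant goes to its cheapest open site; total = fixed + service.
{Upton}: Norris→Upton 5·21=105, Irby→Upton 8·14=112, Largo→Upton 5·12=60, Galt→Upton 4·20=80, Ashby→Upton 15·17=255. Service 612; fixed 221; total 833.
{Milton, Upton}: service 355 + fixed 500 = 855
{Upton, Sutton}: service 595 + fixed 405 = 1000
{Milton, Farrow, Upton, Sutton, Dover}: service 355 + fixed 1385 = 1740
No other subset beats 833.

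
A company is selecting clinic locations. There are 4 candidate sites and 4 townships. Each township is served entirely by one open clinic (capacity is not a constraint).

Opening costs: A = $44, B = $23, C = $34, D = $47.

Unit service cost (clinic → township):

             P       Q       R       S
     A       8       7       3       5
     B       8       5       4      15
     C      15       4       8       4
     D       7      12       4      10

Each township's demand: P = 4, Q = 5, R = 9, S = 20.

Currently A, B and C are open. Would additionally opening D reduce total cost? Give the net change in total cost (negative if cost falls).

No — net change +43 (cost rises by 43).

Current service cost with {A, B, C}: 159.
Adding D: each township re-picks its cheapest; new service cost 155, saving 4.
Extra fixed cost: 47. Net change = 47 − 4 = 43.
(Totals: 260 → 303.)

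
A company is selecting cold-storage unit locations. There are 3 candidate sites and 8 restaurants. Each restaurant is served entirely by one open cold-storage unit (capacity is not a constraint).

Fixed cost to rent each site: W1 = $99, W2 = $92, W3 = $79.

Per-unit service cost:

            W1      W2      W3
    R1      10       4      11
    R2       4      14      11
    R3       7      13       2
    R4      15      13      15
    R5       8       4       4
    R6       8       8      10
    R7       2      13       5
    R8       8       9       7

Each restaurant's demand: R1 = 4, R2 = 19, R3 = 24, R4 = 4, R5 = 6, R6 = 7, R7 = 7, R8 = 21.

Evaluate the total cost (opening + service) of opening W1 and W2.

Each restaurant is assigned to its cheapest site among the open ones.
{W1, W2}: R1→W2 4·4=16, R2→W1 4·19=76, R3→W1 7·24=168, R4→W2 13·4=52, R5→W2 4·6=24, R6→W1 8·7=56, R7→W1 2·7=14, R8→W1 8·21=168. Service 574; fixed 191; total 765.

Total cost: 765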